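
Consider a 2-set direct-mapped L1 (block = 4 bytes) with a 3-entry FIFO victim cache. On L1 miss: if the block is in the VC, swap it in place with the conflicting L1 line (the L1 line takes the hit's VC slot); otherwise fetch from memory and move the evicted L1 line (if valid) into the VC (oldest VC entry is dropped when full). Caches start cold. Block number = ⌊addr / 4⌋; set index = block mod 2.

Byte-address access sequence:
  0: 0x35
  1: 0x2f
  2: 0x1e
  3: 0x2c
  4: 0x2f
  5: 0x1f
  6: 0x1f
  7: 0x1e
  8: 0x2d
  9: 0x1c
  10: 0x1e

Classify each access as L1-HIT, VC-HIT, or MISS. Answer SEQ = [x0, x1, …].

#0 0x35→b13/s1 MISS; vc=[]
#1 0x2f→b11/s1 MISS; vc=[13]
#2 0x1e→b7/s1 MISS; vc=[13,11]
#3 0x2c→b11/s1 VC-HIT; vc=[13,7]
#4 0x2f→b11/s1 L1-HIT; vc=[13,7]
#5 0x1f→b7/s1 VC-HIT; vc=[13,11]
#6 0x1f→b7/s1 L1-HIT; vc=[13,11]
#7 0x1e→b7/s1 L1-HIT; vc=[13,11]
#8 0x2d→b11/s1 VC-HIT; vc=[13,7]
#9 0x1c→b7/s1 VC-HIT; vc=[13,11]
#10 0x1e→b7/s1 L1-HIT; vc=[13,11]

SEQ = [MISS, MISS, MISS, VC-HIT, L1-HIT, VC-HIT, L1-HIT, L1-HIT, VC-HIT, VC-HIT, L1-HIT]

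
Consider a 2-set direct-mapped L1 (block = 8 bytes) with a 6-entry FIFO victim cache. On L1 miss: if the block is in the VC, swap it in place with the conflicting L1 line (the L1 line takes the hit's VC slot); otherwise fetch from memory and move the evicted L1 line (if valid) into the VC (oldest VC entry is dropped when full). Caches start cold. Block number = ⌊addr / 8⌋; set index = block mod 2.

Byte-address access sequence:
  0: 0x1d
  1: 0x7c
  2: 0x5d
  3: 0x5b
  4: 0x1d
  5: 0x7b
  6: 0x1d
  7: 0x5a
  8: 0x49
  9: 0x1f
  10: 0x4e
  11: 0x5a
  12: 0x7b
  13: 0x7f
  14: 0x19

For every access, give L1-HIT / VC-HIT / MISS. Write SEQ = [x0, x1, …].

#0 0x1d→b3/s1 MISS; vc=[]
#1 0x7c→b15/s1 MISS; vc=[3]
#2 0x5d→b11/s1 MISS; vc=[3,15]
#3 0x5b→b11/s1 L1-HIT; vc=[3,15]
#4 0x1d→b3/s1 VC-HIT; vc=[11,15]
#5 0x7b→b15/s1 VC-HIT; vc=[11,3]
#6 0x1d→b3/s1 VC-HIT; vc=[11,15]
#7 0x5a→b11/s1 VC-HIT; vc=[3,15]
#8 0x49→b9/s1 MISS; vc=[3,15,11]
#9 0x1f→b3/s1 VC-HIT; vc=[9,15,11]
#10 0x4e→b9/s1 VC-HIT; vc=[3,15,11]
#11 0x5a→b11/s1 VC-HIT; vc=[3,15,9]
#12 0x7b→b15/s1 VC-HIT; vc=[3,11,9]
#13 0x7f→b15/s1 L1-HIT; vc=[3,11,9]
#14 0x19→b3/s1 VC-HIT; vc=[15,11,9]

SEQ = [MISS, MISS, MISS, L1-HIT, VC-HIT, VC-HIT, VC-HIT, VC-HIT, MISS, VC-HIT, VC-HIT, VC-HIT, VC-HIT, L1-HIT, VC-HIT]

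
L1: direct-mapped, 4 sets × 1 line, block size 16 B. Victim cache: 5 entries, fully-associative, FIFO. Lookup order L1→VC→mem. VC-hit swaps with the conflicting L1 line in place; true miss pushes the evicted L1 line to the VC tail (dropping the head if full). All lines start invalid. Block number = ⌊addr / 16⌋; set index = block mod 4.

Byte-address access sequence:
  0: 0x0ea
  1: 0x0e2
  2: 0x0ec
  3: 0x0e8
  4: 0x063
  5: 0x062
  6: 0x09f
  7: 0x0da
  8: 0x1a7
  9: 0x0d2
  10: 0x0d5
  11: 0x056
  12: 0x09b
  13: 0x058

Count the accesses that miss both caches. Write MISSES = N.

0: 0xea (blk 14, set 2) → MISS  vc=[]
1: 0xe2 (blk 14, set 2) → L1-HIT  vc=[]
2: 0xec (blk 14, set 2) → L1-HIT  vc=[]
3: 0xe8 (blk 14, set 2) → L1-HIT  vc=[]
4: 0x63 (blk 6, set 2) → MISS  vc=[14]
5: 0x62 (blk 6, set 2) → L1-HIT  vc=[14]
6: 0x9f (blk 9, set 1) → MISS  vc=[14]
7: 0xda (blk 13, set 1) → MISS  vc=[14, 9]
8: 0x1a7 (blk 26, set 2) → MISS  vc=[14, 9, 6]
9: 0xd2 (blk 13, set 1) → L1-HIT  vc=[14, 9, 6]
10: 0xd5 (blk 13, set 1) → L1-HIT  vc=[14, 9, 6]
11: 0x56 (blk 5, set 1) → MISS  vc=[14, 9, 6, 13]
12: 0x9b (blk 9, set 1) → VC-HIT  vc=[14, 5, 6, 13]
13: 0x58 (blk 5, set 1) → VC-HIT  vc=[14, 9, 6, 13]

MISSES = 6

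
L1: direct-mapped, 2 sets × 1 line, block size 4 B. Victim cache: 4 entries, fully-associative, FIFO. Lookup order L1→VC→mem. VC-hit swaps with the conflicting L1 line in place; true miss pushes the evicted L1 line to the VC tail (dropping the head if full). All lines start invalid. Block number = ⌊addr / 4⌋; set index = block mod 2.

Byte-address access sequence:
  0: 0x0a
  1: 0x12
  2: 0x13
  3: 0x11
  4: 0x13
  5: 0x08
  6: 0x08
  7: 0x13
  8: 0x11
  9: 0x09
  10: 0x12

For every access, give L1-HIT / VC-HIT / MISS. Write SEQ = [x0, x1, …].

SEQ = [MISS, MISS, L1-HIT, L1-HIT, L1-HIT, VC-HIT, L1-HIT, VC-HIT, L1-HIT, VC-HIT, VC-HIT]

  [0] addr=0xa blk=2 s=0: MISS | VC []
  [1] addr=0x12 blk=4 s=0: MISS | VC [2]
  [2] addr=0x13 blk=4 s=0: L1-HIT | VC [2]
  [3] addr=0x11 blk=4 s=0: L1-HIT | VC [2]
  [4] addr=0x13 blk=4 s=0: L1-HIT | VC [2]
  [5] addr=0x8 blk=2 s=0: VC-HIT | VC [4]
  [6] addr=0x8 blk=2 s=0: L1-HIT | VC [4]
  [7] addr=0x13 blk=4 s=0: VC-HIT | VC [2]
  [8] addr=0x11 blk=4 s=0: L1-HIT | VC [2]
  [9] addr=0x9 blk=2 s=0: VC-HIT | VC [4]
  [10] addr=0x12 blk=4 s=0: VC-HIT | VC [2]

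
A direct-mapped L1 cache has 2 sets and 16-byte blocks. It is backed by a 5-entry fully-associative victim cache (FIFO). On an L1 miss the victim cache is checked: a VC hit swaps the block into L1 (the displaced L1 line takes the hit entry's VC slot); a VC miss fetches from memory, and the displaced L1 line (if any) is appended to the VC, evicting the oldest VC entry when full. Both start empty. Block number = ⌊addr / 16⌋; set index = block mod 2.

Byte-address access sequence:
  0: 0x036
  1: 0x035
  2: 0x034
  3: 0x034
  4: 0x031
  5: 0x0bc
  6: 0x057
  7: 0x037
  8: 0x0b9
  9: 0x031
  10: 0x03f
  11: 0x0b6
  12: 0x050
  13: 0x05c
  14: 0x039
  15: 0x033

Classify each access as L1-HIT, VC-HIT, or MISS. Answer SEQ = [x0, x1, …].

SEQ = [MISS, L1-HIT, L1-HIT, L1-HIT, L1-HIT, MISS, MISS, VC-HIT, VC-HIT, VC-HIT, L1-HIT, VC-HIT, VC-HIT, L1-HIT, VC-HIT, L1-HIT]

  [0] addr=0x36 blk=3 s=1: MISS | VC []
  [1] addr=0x35 blk=3 s=1: L1-HIT | VC []
  [2] addr=0x34 blk=3 s=1: L1-HIT | VC []
  [3] addr=0x34 blk=3 s=1: L1-HIT | VC []
  [4] addr=0x31 blk=3 s=1: L1-HIT | VC []
  [5] addr=0xbc blk=11 s=1: MISS | VC [3]
  [6] addr=0x57 blk=5 s=1: MISS | VC [3, 11]
  [7] addr=0x37 blk=3 s=1: VC-HIT | VC [5, 11]
  [8] addr=0xb9 blk=11 s=1: VC-HIT | VC [5, 3]
  [9] addr=0x31 blk=3 s=1: VC-HIT | VC [5, 11]
  [10] addr=0x3f blk=3 s=1: L1-HIT | VC [5, 11]
  [11] addr=0xb6 blk=11 s=1: VC-HIT | VC [5, 3]
  [12] addr=0x50 blk=5 s=1: VC-HIT | VC [11, 3]
  [13] addr=0x5c blk=5 s=1: L1-HIT | VC [11, 3]
  [14] addr=0x39 blk=3 s=1: VC-HIT | VC [11, 5]
  [15] addr=0x33 blk=3 s=1: L1-HIT | VC [11, 5]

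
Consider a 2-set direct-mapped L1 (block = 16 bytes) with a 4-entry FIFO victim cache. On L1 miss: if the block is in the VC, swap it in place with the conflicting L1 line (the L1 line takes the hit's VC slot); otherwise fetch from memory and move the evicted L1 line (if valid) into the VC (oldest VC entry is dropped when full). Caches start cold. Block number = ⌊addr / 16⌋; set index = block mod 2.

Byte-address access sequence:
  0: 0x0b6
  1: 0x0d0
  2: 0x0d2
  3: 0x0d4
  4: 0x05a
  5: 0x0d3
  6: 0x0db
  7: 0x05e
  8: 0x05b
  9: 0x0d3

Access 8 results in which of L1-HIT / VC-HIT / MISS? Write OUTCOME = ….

OUTCOME = L1-HIT

0: 0xb6 (blk 11, set 1) → MISS  vc=[]
1: 0xd0 (blk 13, set 1) → MISS  vc=[11]
2: 0xd2 (blk 13, set 1) → L1-HIT  vc=[11]
3: 0xd4 (blk 13, set 1) → L1-HIT  vc=[11]
4: 0x5a (blk 5, set 1) → MISS  vc=[11, 13]
5: 0xd3 (blk 13, set 1) → VC-HIT  vc=[11, 5]
6: 0xdb (blk 13, set 1) → L1-HIT  vc=[11, 5]
7: 0x5e (blk 5, set 1) → VC-HIT  vc=[11, 13]
8: 0x5b (blk 5, set 1) → L1-HIT  vc=[11, 13]
9: 0xd3 (blk 13, set 1) → VC-HIT  vc=[11, 5]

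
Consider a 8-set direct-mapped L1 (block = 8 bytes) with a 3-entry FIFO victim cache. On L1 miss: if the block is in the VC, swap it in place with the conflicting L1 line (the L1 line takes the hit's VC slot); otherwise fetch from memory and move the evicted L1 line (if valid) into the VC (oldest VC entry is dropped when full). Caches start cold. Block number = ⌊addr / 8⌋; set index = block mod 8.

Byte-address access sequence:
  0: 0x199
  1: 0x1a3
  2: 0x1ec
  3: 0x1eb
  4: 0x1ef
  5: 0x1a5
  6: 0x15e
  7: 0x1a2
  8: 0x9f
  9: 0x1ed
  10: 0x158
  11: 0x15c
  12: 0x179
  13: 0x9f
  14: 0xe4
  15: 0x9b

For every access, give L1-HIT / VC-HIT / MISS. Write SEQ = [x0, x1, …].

0: 0x199 (blk 51, set 3) → MISS  vc=[]
1: 0x1a3 (blk 52, set 4) → MISS  vc=[]
2: 0x1ec (blk 61, set 5) → MISS  vc=[]
3: 0x1eb (blk 61, set 5) → L1-HIT  vc=[]
4: 0x1ef (blk 61, set 5) → L1-HIT  vc=[]
5: 0x1a5 (blk 52, set 4) → L1-HIT  vc=[]
6: 0x15e (blk 43, set 3) → MISS  vc=[51]
7: 0x1a2 (blk 52, set 4) → L1-HIT  vc=[51]
8: 0x9f (blk 19, set 3) → MISS  vc=[51, 43]
9: 0x1ed (blk 61, set 5) → L1-HIT  vc=[51, 43]
10: 0x158 (blk 43, set 3) → VC-HIT  vc=[51, 19]
11: 0x15c (blk 43, set 3) → L1-HIT  vc=[51, 19]
12: 0x179 (blk 47, set 7) → MISS  vc=[51, 19]
13: 0x9f (blk 19, set 3) → VC-HIT  vc=[51, 43]
14: 0xe4 (blk 28, set 4) → MISS  vc=[51, 43, 52]
15: 0x9b (blk 19, set 3) → L1-HIT  vc=[51, 43, 52]

SEQ = [MISS, MISS, MISS, L1-HIT, L1-HIT, L1-HIT, MISS, L1-HIT, MISS, L1-HIT, VC-HIT, L1-HIT, MISS, VC-HIT, MISS, L1-HIT]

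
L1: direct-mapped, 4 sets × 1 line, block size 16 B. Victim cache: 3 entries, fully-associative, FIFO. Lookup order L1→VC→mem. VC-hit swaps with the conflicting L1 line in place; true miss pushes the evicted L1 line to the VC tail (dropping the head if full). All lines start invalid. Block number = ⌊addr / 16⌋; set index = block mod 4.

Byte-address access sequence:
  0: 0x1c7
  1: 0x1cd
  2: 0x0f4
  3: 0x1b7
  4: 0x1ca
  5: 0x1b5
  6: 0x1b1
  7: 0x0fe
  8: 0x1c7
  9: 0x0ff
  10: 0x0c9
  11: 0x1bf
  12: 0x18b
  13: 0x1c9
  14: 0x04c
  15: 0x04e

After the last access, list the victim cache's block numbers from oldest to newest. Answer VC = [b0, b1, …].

0: 0x1c7 (blk 28, set 0) → MISS  vc=[]
1: 0x1cd (blk 28, set 0) → L1-HIT  vc=[]
2: 0xf4 (blk 15, set 3) → MISS  vc=[]
3: 0x1b7 (blk 27, set 3) → MISS  vc=[15]
4: 0x1ca (blk 28, set 0) → L1-HIT  vc=[15]
5: 0x1b5 (blk 27, set 3) → L1-HIT  vc=[15]
6: 0x1b1 (blk 27, set 3) → L1-HIT  vc=[15]
7: 0xfe (blk 15, set 3) → VC-HIT  vc=[27]
8: 0x1c7 (blk 28, set 0) → L1-HIT  vc=[27]
9: 0xff (blk 15, set 3) → L1-HIT  vc=[27]
10: 0xc9 (blk 12, set 0) → MISS  vc=[27, 28]
11: 0x1bf (blk 27, set 3) → VC-HIT  vc=[15, 28]
12: 0x18b (blk 24, set 0) → MISS  vc=[15, 28, 12]
13: 0x1c9 (blk 28, set 0) → VC-HIT  vc=[15, 24, 12]
14: 0x4c (blk 4, set 0) → MISS  vc=[24, 12, 28]
15: 0x4e (blk 4, set 0) → L1-HIT  vc=[24, 12, 28]

VC = [24, 12, 28]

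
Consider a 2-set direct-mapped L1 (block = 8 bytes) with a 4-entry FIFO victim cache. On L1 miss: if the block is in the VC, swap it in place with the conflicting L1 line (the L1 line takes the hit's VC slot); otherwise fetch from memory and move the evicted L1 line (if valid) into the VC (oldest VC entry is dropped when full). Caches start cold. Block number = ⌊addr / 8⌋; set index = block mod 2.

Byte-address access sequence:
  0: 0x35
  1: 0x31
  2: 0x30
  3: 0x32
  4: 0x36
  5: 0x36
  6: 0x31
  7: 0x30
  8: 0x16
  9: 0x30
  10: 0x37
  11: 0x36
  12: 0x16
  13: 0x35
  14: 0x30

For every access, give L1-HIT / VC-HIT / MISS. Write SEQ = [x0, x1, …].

#0 0x35→b6/s0 MISS; vc=[]
#1 0x31→b6/s0 L1-HIT; vc=[]
#2 0x30→b6/s0 L1-HIT; vc=[]
#3 0x32→b6/s0 L1-HIT; vc=[]
#4 0x36→b6/s0 L1-HIT; vc=[]
#5 0x36→b6/s0 L1-HIT; vc=[]
#6 0x31→b6/s0 L1-HIT; vc=[]
#7 0x30→b6/s0 L1-HIT; vc=[]
#8 0x16→b2/s0 MISS; vc=[6]
#9 0x30→b6/s0 VC-HIT; vc=[2]
#10 0x37→b6/s0 L1-HIT; vc=[2]
#11 0x36→b6/s0 L1-HIT; vc=[2]
#12 0x16→b2/s0 VC-HIT; vc=[6]
#13 0x35→b6/s0 VC-HIT; vc=[2]
#14 0x30→b6/s0 L1-HIT; vc=[2]

SEQ = [MISS, L1-HIT, L1-HIT, L1-HIT, L1-HIT, L1-HIT, L1-HIT, L1-HIT, MISS, VC-HIT, L1-HIT, L1-HIT, VC-HIT, VC-HIT, L1-HIT]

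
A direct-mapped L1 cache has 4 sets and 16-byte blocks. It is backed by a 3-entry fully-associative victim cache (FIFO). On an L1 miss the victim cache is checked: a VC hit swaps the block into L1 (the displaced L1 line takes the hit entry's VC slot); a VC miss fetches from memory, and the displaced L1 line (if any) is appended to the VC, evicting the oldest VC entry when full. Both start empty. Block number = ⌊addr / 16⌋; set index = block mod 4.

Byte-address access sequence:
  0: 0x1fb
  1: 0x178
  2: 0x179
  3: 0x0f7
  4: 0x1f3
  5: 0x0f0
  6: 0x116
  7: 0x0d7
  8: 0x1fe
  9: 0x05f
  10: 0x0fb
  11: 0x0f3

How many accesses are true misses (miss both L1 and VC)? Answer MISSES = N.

MISSES = 7

#0 0x1fb→b31/s3 MISS; vc=[]
#1 0x178→b23/s3 MISS; vc=[31]
#2 0x179→b23/s3 L1-HIT; vc=[31]
#3 0xf7→b15/s3 MISS; vc=[31,23]
#4 0x1f3→b31/s3 VC-HIT; vc=[15,23]
#5 0xf0→b15/s3 VC-HIT; vc=[31,23]
#6 0x116→b17/s1 MISS; vc=[31,23]
#7 0xd7→b13/s1 MISS; vc=[31,23,17]
#8 0x1fe→b31/s3 VC-HIT; vc=[15,23,17]
#9 0x5f→b5/s1 MISS; vc=[23,17,13]
#10 0xfb→b15/s3 MISS; vc=[17,13,31]
#11 0xf3→b15/s3 L1-HIT; vc=[17,13,31]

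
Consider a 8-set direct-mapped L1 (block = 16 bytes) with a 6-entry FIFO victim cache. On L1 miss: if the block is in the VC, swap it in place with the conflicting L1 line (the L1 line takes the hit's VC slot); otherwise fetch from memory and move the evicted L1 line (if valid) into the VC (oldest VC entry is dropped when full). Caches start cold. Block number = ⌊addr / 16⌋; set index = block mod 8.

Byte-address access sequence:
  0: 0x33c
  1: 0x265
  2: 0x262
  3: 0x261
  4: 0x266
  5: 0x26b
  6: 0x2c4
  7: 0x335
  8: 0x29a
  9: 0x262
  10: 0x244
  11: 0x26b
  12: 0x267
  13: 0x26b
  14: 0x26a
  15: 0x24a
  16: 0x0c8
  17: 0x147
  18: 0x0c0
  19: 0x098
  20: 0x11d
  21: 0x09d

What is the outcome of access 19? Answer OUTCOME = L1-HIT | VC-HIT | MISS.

  [0] addr=0x33c blk=51 s=3: MISS | VC []
  [1] addr=0x265 blk=38 s=6: MISS | VC []
  [2] addr=0x262 blk=38 s=6: L1-HIT | VC []
  [3] addr=0x261 blk=38 s=6: L1-HIT | VC []
  [4] addr=0x266 blk=38 s=6: L1-HIT | VC []
  [5] addr=0x26b blk=38 s=6: L1-HIT | VC []
  [6] addr=0x2c4 blk=44 s=4: MISS | VC []
  [7] addr=0x335 blk=51 s=3: L1-HIT | VC []
  [8] addr=0x29a blk=41 s=1: MISS | VC []
  [9] addr=0x262 blk=38 s=6: L1-HIT | VC []
  [10] addr=0x244 blk=36 s=4: MISS | VC [44]
  [11] addr=0x26b blk=38 s=6: L1-HIT | VC [44]
  [12] addr=0x267 blk=38 s=6: L1-HIT | VC [44]
  [13] addr=0x26b blk=38 s=6: L1-HIT | VC [44]
  [14] addr=0x26a blk=38 s=6: L1-HIT | VC [44]
  [15] addr=0x24a blk=36 s=4: L1-HIT | VC [44]
  [16] addr=0xc8 blk=12 s=4: MISS | VC [44, 36]
  [17] addr=0x147 blk=20 s=4: MISS | VC [44, 36, 12]
  [18] addr=0xc0 blk=12 s=4: VC-HIT | VC [44, 36, 20]
  [19] addr=0x98 blk=9 s=1: MISS | VC [44, 36, 20, 41]
  [20] addr=0x11d blk=17 s=1: MISS | VC [44, 36, 20, 41, 9]
  [21] addr=0x9d blk=9 s=1: VC-HIT | VC [44, 36, 20, 41, 17]

OUTCOME = MISS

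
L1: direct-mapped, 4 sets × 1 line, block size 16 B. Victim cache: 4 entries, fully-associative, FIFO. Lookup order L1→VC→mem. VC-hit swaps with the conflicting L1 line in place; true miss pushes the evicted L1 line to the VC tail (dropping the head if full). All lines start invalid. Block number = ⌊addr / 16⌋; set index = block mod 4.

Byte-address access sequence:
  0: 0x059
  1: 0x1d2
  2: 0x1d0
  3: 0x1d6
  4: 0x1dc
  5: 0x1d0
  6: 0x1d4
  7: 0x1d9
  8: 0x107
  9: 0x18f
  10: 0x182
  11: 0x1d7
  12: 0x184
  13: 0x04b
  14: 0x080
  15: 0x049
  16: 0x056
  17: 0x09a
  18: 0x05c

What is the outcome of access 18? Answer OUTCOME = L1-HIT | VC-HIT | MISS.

#0 0x59→b5/s1 MISS; vc=[]
#1 0x1d2→b29/s1 MISS; vc=[5]
#2 0x1d0→b29/s1 L1-HIT; vc=[5]
#3 0x1d6→b29/s1 L1-HIT; vc=[5]
#4 0x1dc→b29/s1 L1-HIT; vc=[5]
#5 0x1d0→b29/s1 L1-HIT; vc=[5]
#6 0x1d4→b29/s1 L1-HIT; vc=[5]
#7 0x1d9→b29/s1 L1-HIT; vc=[5]
#8 0x107→b16/s0 MISS; vc=[5]
#9 0x18f→b24/s0 MISS; vc=[5,16]
#10 0x182→b24/s0 L1-HIT; vc=[5,16]
#11 0x1d7→b29/s1 L1-HIT; vc=[5,16]
#12 0x184→b24/s0 L1-HIT; vc=[5,16]
#13 0x4b→b4/s0 MISS; vc=[5,16,24]
#14 0x80→b8/s0 MISS; vc=[5,16,24,4]
#15 0x49→b4/s0 VC-HIT; vc=[5,16,24,8]
#16 0x56→b5/s1 VC-HIT; vc=[29,16,24,8]
#17 0x9a→b9/s1 MISS; vc=[16,24,8,5]
#18 0x5c→b5/s1 VC-HIT; vc=[16,24,8,9]

OUTCOME = VC-HIT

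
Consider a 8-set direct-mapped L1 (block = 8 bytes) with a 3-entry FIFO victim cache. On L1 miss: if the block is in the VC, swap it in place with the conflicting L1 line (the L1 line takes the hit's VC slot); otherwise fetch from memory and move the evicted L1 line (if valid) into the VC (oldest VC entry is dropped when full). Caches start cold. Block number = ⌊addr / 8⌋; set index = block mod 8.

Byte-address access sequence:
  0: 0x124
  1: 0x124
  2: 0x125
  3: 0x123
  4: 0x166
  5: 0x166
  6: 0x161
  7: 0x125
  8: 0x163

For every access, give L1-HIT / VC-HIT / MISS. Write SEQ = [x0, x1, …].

SEQ = [MISS, L1-HIT, L1-HIT, L1-HIT, MISS, L1-HIT, L1-HIT, VC-HIT, VC-HIT]

  [0] addr=0x124 blk=36 s=4: MISS | VC []
  [1] addr=0x124 blk=36 s=4: L1-HIT | VC []
  [2] addr=0x125 blk=36 s=4: L1-HIT | VC []
  [3] addr=0x123 blk=36 s=4: L1-HIT | VC []
  [4] addr=0x166 blk=44 s=4: MISS | VC [36]
  [5] addr=0x166 blk=44 s=4: L1-HIT | VC [36]
  [6] addr=0x161 blk=44 s=4: L1-HIT | VC [36]
  [7] addr=0x125 blk=36 s=4: VC-HIT | VC [44]
  [8] addr=0x163 blk=44 s=4: VC-HIT | VC [36]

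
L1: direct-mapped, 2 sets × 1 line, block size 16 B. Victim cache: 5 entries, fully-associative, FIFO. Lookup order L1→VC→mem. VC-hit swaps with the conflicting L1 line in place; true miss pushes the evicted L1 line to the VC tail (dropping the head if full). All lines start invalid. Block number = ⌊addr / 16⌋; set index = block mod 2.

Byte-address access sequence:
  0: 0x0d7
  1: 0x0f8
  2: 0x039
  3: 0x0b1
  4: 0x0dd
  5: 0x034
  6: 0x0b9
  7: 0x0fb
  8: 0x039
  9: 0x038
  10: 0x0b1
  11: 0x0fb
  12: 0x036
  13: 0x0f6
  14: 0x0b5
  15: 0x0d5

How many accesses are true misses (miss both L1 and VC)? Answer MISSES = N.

#0 0xd7→b13/s1 MISS; vc=[]
#1 0xf8→b15/s1 MISS; vc=[13]
#2 0x39→b3/s1 MISS; vc=[13,15]
#3 0xb1→b11/s1 MISS; vc=[13,15,3]
#4 0xdd→b13/s1 VC-HIT; vc=[11,15,3]
#5 0x34→b3/s1 VC-HIT; vc=[11,15,13]
#6 0xb9→b11/s1 VC-HIT; vc=[3,15,13]
#7 0xfb→b15/s1 VC-HIT; vc=[3,11,13]
#8 0x39→b3/s1 VC-HIT; vc=[15,11,13]
#9 0x38→b3/s1 L1-HIT; vc=[15,11,13]
#10 0xb1→b11/s1 VC-HIT; vc=[15,3,13]
#11 0xfb→b15/s1 VC-HIT; vc=[11,3,13]
#12 0x36→b3/s1 VC-HIT; vc=[11,15,13]
#13 0xf6→b15/s1 VC-HIT; vc=[11,3,13]
#14 0xb5→b11/s1 VC-HIT; vc=[15,3,13]
#15 0xd5→b13/s1 VC-HIT; vc=[15,3,11]

MISSES = 4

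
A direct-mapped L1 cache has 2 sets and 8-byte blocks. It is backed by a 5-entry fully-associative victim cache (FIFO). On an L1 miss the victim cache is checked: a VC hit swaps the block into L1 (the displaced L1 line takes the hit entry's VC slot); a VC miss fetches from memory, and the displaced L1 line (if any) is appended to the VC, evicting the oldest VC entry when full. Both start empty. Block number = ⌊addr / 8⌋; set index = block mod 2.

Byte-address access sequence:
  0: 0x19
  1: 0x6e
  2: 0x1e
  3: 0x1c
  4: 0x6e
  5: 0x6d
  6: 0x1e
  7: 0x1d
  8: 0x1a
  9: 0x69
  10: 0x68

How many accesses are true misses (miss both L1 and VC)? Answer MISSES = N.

#0 0x19→b3/s1 MISS; vc=[]
#1 0x6e→b13/s1 MISS; vc=[3]
#2 0x1e→b3/s1 VC-HIT; vc=[13]
#3 0x1c→b3/s1 L1-HIT; vc=[13]
#4 0x6e→b13/s1 VC-HIT; vc=[3]
#5 0x6d→b13/s1 L1-HIT; vc=[3]
#6 0x1e→b3/s1 VC-HIT; vc=[13]
#7 0x1d→b3/s1 L1-HIT; vc=[13]
#8 0x1a→b3/s1 L1-HIT; vc=[13]
#9 0x69→b13/s1 VC-HIT; vc=[3]
#10 0x68→b13/s1 L1-HIT; vc=[3]

MISSES = 2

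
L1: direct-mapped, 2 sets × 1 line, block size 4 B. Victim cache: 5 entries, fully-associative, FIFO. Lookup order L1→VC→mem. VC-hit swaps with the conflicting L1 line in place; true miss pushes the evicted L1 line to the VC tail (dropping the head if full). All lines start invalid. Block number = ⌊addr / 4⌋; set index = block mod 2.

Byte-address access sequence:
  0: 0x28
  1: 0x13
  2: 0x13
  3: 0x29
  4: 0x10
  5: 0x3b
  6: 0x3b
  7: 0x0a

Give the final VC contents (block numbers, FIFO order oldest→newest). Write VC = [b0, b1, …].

#0 0x28→b10/s0 MISS; vc=[]
#1 0x13→b4/s0 MISS; vc=[10]
#2 0x13→b4/s0 L1-HIT; vc=[10]
#3 0x29→b10/s0 VC-HIT; vc=[4]
#4 0x10→b4/s0 VC-HIT; vc=[10]
#5 0x3b→b14/s0 MISS; vc=[10,4]
#6 0x3b→b14/s0 L1-HIT; vc=[10,4]
#7 0xa→b2/s0 MISS; vc=[10,4,14]

VC = [10, 4, 14]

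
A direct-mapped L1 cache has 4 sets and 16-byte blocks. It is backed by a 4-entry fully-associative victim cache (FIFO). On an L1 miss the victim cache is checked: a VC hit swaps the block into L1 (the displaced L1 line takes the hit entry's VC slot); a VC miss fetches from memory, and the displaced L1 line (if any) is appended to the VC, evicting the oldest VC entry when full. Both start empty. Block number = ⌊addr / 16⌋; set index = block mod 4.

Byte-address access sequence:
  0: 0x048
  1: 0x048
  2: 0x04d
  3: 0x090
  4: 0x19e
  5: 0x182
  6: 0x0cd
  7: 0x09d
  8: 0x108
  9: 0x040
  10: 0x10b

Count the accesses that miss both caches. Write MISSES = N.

MISSES = 6

  [0] addr=0x48 blk=4 s=0: MISS | VC []
  [1] addr=0x48 blk=4 s=0: L1-HIT | VC []
  [2] addr=0x4d blk=4 s=0: L1-HIT | VC []
  [3] addr=0x90 blk=9 s=1: MISS | VC []
  [4] addr=0x19e blk=25 s=1: MISS | VC [9]
  [5] addr=0x182 blk=24 s=0: MISS | VC [9, 4]
  [6] addr=0xcd blk=12 s=0: MISS | VC [9, 4, 24]
  [7] addr=0x9d blk=9 s=1: VC-HIT | VC [25, 4, 24]
  [8] addr=0x108 blk=16 s=0: MISS | VC [25, 4, 24, 12]
  [9] addr=0x40 blk=4 s=0: VC-HIT | VC [25, 16, 24, 12]
  [10] addr=0x10b blk=16 s=0: VC-HIT | VC [25, 4, 24, 12]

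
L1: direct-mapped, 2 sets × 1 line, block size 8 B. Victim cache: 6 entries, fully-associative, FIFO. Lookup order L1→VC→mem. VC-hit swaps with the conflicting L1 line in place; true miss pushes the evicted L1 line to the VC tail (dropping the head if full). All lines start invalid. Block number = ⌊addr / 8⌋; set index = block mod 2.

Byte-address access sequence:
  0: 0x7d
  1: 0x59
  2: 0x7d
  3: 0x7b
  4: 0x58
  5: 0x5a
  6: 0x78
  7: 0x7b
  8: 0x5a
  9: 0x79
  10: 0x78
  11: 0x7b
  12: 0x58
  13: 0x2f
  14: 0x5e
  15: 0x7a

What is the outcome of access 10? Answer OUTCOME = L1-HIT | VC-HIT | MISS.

#0 0x7d→b15/s1 MISS; vc=[]
#1 0x59→b11/s1 MISS; vc=[15]
#2 0x7d→b15/s1 VC-HIT; vc=[11]
#3 0x7b→b15/s1 L1-HIT; vc=[11]
#4 0x58→b11/s1 VC-HIT; vc=[15]
#5 0x5a→b11/s1 L1-HIT; vc=[15]
#6 0x78→b15/s1 VC-HIT; vc=[11]
#7 0x7b→b15/s1 L1-HIT; vc=[11]
#8 0x5a→b11/s1 VC-HIT; vc=[15]
#9 0x79→b15/s1 VC-HIT; vc=[11]
#10 0x78→b15/s1 L1-HIT; vc=[11]
#11 0x7b→b15/s1 L1-HIT; vc=[11]
#12 0x58→b11/s1 VC-HIT; vc=[15]
#13 0x2f→b5/s1 MISS; vc=[15,11]
#14 0x5e→b11/s1 VC-HIT; vc=[15,5]
#15 0x7a→b15/s1 VC-HIT; vc=[11,5]

OUTCOME = L1-HIT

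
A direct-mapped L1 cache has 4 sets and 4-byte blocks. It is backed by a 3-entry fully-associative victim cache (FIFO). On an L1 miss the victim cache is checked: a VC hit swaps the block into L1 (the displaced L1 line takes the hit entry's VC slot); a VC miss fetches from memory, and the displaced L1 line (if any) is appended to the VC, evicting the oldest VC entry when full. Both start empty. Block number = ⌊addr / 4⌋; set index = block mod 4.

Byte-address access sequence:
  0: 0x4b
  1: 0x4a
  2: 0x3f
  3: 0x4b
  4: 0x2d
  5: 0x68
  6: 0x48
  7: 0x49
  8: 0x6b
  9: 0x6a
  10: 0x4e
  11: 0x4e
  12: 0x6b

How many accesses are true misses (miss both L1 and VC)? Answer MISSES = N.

MISSES = 5

  [0] addr=0x4b blk=18 s=2: MISS | VC []
  [1] addr=0x4a blk=18 s=2: L1-HIT | VC []
  [2] addr=0x3f blk=15 s=3: MISS | VC []
  [3] addr=0x4b blk=18 s=2: L1-HIT | VC []
  [4] addr=0x2d blk=11 s=3: MISS | VC [15]
  [5] addr=0x68 blk=26 s=2: MISS | VC [15, 18]
  [6] addr=0x48 blk=18 s=2: VC-HIT | VC [15, 26]
  [7] addr=0x49 blk=18 s=2: L1-HIT | VC [15, 26]
  [8] addr=0x6b blk=26 s=2: VC-HIT | VC [15, 18]
  [9] addr=0x6a blk=26 s=2: L1-HIT | VC [15, 18]
  [10] addr=0x4e blk=19 s=3: MISS | VC [15, 18, 11]
  [11] addr=0x4e blk=19 s=3: L1-HIT | VC [15, 18, 11]
  [12] addr=0x6b blk=26 s=2: L1-HIT | VC [15, 18, 11]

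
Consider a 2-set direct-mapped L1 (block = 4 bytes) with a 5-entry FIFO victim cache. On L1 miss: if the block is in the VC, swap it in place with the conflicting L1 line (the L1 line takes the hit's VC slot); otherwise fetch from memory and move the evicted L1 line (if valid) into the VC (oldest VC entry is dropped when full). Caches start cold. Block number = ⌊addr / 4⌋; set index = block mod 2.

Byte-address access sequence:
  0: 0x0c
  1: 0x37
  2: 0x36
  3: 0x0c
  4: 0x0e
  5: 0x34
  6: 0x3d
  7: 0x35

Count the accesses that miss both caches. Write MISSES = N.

0: 0xc (blk 3, set 1) → MISS  vc=[]
1: 0x37 (blk 13, set 1) → MISS  vc=[3]
2: 0x36 (blk 13, set 1) → L1-HIT  vc=[3]
3: 0xc (blk 3, set 1) → VC-HIT  vc=[13]
4: 0xe (blk 3, set 1) → L1-HIT  vc=[13]
5: 0x34 (blk 13, set 1) → VC-HIT  vc=[3]
6: 0x3d (blk 15, set 1) → MISS  vc=[3, 13]
7: 0x35 (blk 13, set 1) → VC-HIT  vc=[3, 15]

MISSES = 3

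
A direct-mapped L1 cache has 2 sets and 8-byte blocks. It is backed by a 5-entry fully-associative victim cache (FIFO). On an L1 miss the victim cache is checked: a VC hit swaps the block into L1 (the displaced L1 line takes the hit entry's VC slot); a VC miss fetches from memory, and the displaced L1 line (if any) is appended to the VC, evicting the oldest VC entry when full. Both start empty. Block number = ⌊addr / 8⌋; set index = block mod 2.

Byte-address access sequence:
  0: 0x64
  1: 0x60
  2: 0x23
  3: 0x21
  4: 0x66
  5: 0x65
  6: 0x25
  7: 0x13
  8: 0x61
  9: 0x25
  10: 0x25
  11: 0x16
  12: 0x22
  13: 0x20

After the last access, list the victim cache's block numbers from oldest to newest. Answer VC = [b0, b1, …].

VC = [2, 12]

#0 0x64→b12/s0 MISS; vc=[]
#1 0x60→b12/s0 L1-HIT; vc=[]
#2 0x23→b4/s0 MISS; vc=[12]
#3 0x21→b4/s0 L1-HIT; vc=[12]
#4 0x66→b12/s0 VC-HIT; vc=[4]
#5 0x65→b12/s0 L1-HIT; vc=[4]
#6 0x25→b4/s0 VC-HIT; vc=[12]
#7 0x13→b2/s0 MISS; vc=[12,4]
#8 0x61→b12/s0 VC-HIT; vc=[2,4]
#9 0x25→b4/s0 VC-HIT; vc=[2,12]
#10 0x25→b4/s0 L1-HIT; vc=[2,12]
#11 0x16→b2/s0 VC-HIT; vc=[4,12]
#12 0x22→b4/s0 VC-HIT; vc=[2,12]
#13 0x20→b4/s0 L1-HIT; vc=[2,12]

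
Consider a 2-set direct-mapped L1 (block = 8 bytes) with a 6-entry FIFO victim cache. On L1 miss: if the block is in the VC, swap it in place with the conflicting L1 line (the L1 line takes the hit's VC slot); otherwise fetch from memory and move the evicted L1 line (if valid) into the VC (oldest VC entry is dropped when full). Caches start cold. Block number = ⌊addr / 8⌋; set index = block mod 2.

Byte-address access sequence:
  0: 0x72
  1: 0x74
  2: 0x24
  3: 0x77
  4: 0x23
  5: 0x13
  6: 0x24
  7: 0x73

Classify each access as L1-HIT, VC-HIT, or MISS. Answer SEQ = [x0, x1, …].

SEQ = [MISS, L1-HIT, MISS, VC-HIT, VC-HIT, MISS, VC-HIT, VC-HIT]

0: 0x72 (blk 14, set 0) → MISS  vc=[]
1: 0x74 (blk 14, set 0) → L1-HIT  vc=[]
2: 0x24 (blk 4, set 0) → MISS  vc=[14]
3: 0x77 (blk 14, set 0) → VC-HIT  vc=[4]
4: 0x23 (blk 4, set 0) → VC-HIT  vc=[14]
5: 0x13 (blk 2, set 0) → MISS  vc=[14, 4]
6: 0x24 (blk 4, set 0) → VC-HIT  vc=[14, 2]
7: 0x73 (blk 14, set 0) → VC-HIT  vc=[4, 2]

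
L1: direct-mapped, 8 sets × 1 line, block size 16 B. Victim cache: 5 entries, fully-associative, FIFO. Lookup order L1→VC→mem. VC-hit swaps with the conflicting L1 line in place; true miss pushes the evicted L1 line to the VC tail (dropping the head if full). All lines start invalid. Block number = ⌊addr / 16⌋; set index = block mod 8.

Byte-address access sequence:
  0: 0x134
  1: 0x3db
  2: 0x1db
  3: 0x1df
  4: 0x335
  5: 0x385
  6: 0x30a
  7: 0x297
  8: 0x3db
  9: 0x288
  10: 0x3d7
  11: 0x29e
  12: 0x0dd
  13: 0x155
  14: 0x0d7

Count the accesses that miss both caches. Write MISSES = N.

MISSES = 10

#0 0x134→b19/s3 MISS; vc=[]
#1 0x3db→b61/s5 MISS; vc=[]
#2 0x1db→b29/s5 MISS; vc=[61]
#3 0x1df→b29/s5 L1-HIT; vc=[61]
#4 0x335→b51/s3 MISS; vc=[61,19]
#5 0x385→b56/s0 MISS; vc=[61,19]
#6 0x30a→b48/s0 MISS; vc=[61,19,56]
#7 0x297→b41/s1 MISS; vc=[61,19,56]
#8 0x3db→b61/s5 VC-HIT; vc=[29,19,56]
#9 0x288→b40/s0 MISS; vc=[29,19,56,48]
#10 0x3d7→b61/s5 L1-HIT; vc=[29,19,56,48]
#11 0x29e→b41/s1 L1-HIT; vc=[29,19,56,48]
#12 0xdd→b13/s5 MISS; vc=[29,19,56,48,61]
#13 0x155→b21/s5 MISS; vc=[19,56,48,61,13]
#14 0xd7→b13/s5 VC-HIT; vc=[19,56,48,61,21]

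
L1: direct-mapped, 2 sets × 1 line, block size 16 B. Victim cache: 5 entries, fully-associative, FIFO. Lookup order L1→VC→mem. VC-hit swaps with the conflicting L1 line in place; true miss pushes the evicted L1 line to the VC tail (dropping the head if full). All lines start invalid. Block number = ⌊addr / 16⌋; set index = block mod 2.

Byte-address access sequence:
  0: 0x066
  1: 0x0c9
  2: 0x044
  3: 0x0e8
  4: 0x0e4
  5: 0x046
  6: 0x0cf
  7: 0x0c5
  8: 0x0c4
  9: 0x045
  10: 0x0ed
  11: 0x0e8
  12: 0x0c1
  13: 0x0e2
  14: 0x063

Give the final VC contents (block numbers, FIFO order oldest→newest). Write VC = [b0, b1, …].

  [0] addr=0x66 blk=6 s=0: MISS | VC []
  [1] addr=0xc9 blk=12 s=0: MISS | VC [6]
  [2] addr=0x44 blk=4 s=0: MISS | VC [6, 12]
  [3] addr=0xe8 blk=14 s=0: MISS | VC [6, 12, 4]
  [4] addr=0xe4 blk=14 s=0: L1-HIT | VC [6, 12, 4]
  [5] addr=0x46 blk=4 s=0: VC-HIT | VC [6, 12, 14]
  [6] addr=0xcf blk=12 s=0: VC-HIT | VC [6, 4, 14]
  [7] addr=0xc5 blk=12 s=0: L1-HIT | VC [6, 4, 14]
  [8] addr=0xc4 blk=12 s=0: L1-HIT | VC [6, 4, 14]
  [9] addr=0x45 blk=4 s=0: VC-HIT | VC [6, 12, 14]
  [10] addr=0xed blk=14 s=0: VC-HIT | VC [6, 12, 4]
  [11] addr=0xe8 blk=14 s=0: L1-HIT | VC [6, 12, 4]
  [12] addr=0xc1 blk=12 s=0: VC-HIT | VC [6, 14, 4]
  [13] addr=0xe2 blk=14 s=0: VC-HIT | VC [6, 12, 4]
  [14] addr=0x63 blk=6 s=0: VC-HIT | VC [14, 12, 4]

VC = [14, 12, 4]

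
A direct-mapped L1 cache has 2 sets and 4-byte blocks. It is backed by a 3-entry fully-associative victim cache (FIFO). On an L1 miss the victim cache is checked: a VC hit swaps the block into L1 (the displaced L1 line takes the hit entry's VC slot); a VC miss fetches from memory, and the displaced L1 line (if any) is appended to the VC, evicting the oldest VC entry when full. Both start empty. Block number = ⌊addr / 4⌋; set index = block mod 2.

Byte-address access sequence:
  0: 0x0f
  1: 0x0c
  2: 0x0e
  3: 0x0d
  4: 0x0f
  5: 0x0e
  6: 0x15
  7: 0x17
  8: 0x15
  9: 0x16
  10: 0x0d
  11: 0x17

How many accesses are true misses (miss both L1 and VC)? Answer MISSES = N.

MISSES = 2

  [0] addr=0xf blk=3 s=1: MISS | VC []
  [1] addr=0xc blk=3 s=1: L1-HIT | VC []
  [2] addr=0xe blk=3 s=1: L1-HIT | VC []
  [3] addr=0xd blk=3 s=1: L1-HIT | VC []
  [4] addr=0xf blk=3 s=1: L1-HIT | VC []
  [5] addr=0xe blk=3 s=1: L1-HIT | VC []
  [6] addr=0x15 blk=5 s=1: MISS | VC [3]
  [7] addr=0x17 blk=5 s=1: L1-HIT | VC [3]
  [8] addr=0x15 blk=5 s=1: L1-HIT | VC [3]
  [9] addr=0x16 blk=5 s=1: L1-HIT | VC [3]
  [10] addr=0xd blk=3 s=1: VC-HIT | VC [5]
  [11] addr=0x17 blk=5 s=1: VC-HIT | VC [3]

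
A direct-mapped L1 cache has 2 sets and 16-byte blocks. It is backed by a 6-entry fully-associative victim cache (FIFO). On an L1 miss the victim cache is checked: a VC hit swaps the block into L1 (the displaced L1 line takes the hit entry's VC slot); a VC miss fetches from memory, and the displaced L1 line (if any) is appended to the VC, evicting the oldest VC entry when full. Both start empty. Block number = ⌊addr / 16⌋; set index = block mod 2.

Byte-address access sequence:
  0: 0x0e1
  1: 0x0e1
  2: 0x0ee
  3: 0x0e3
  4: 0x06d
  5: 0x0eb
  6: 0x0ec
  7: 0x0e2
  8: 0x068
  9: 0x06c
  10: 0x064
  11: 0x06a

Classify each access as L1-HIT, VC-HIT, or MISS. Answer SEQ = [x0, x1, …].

SEQ = [MISS, L1-HIT, L1-HIT, L1-HIT, MISS, VC-HIT, L1-HIT, L1-HIT, VC-HIT, L1-HIT, L1-HIT, L1-HIT]

#0 0xe1→b14/s0 MISS; vc=[]
#1 0xe1→b14/s0 L1-HIT; vc=[]
#2 0xee→b14/s0 L1-HIT; vc=[]
#3 0xe3→b14/s0 L1-HIT; vc=[]
#4 0x6d→b6/s0 MISS; vc=[14]
#5 0xeb→b14/s0 VC-HIT; vc=[6]
#6 0xec→b14/s0 L1-HIT; vc=[6]
#7 0xe2→b14/s0 L1-HIT; vc=[6]
#8 0x68→b6/s0 VC-HIT; vc=[14]
#9 0x6c→b6/s0 L1-HIT; vc=[14]
#10 0x64→b6/s0 L1-HIT; vc=[14]
#11 0x6a→b6/s0 L1-HIT; vc=[14]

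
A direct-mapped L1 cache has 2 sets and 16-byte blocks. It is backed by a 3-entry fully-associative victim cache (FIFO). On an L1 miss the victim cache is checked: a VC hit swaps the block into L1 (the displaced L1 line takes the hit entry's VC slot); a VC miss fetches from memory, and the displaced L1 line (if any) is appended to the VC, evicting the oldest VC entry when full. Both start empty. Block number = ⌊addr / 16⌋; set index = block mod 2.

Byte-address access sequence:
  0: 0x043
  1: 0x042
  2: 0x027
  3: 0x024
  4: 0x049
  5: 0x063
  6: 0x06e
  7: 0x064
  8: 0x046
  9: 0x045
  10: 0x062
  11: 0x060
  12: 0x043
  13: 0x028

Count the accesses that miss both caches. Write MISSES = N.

MISSES = 3

0: 0x43 (blk 4, set 0) → MISS  vc=[]
1: 0x42 (blk 4, set 0) → L1-HIT  vc=[]
2: 0x27 (blk 2, set 0) → MISS  vc=[4]
3: 0x24 (blk 2, set 0) → L1-HIT  vc=[4]
4: 0x49 (blk 4, set 0) → VC-HIT  vc=[2]
5: 0x63 (blk 6, set 0) → MISS  vc=[2, 4]
6: 0x6e (blk 6, set 0) → L1-HIT  vc=[2, 4]
7: 0x64 (blk 6, set 0) → L1-HIT  vc=[2, 4]
8: 0x46 (blk 4, set 0) → VC-HIT  vc=[2, 6]
9: 0x45 (blk 4, set 0) → L1-HIT  vc=[2, 6]
10: 0x62 (blk 6, set 0) → VC-HIT  vc=[2, 4]
11: 0x60 (blk 6, set 0) → L1-HIT  vc=[2, 4]
12: 0x43 (blk 4, set 0) → VC-HIT  vc=[2, 6]
13: 0x28 (blk 2, set 0) → VC-HIT  vc=[4, 6]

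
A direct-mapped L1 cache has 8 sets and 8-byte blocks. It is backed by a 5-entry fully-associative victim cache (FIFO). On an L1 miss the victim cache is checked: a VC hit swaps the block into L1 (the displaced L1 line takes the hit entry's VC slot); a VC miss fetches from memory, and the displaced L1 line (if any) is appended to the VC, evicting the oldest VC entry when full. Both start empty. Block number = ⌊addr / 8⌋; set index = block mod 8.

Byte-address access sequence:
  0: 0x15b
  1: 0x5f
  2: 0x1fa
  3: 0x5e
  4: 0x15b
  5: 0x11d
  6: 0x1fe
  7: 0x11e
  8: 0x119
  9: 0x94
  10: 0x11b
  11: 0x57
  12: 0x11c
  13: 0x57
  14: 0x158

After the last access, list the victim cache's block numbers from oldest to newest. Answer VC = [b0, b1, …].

  [0] addr=0x15b blk=43 s=3: MISS | VC []
  [1] addr=0x5f blk=11 s=3: MISS | VC [43]
  [2] addr=0x1fa blk=63 s=7: MISS | VC [43]
  [3] addr=0x5e blk=11 s=3: L1-HIT | VC [43]
  [4] addr=0x15b blk=43 s=3: VC-HIT | VC [11]
  [5] addr=0x11d blk=35 s=3: MISS | VC [11, 43]
  [6] addr=0x1fe blk=63 s=7: L1-HIT | VC [11, 43]
  [7] addr=0x11e blk=35 s=3: L1-HIT | VC [11, 43]
  [8] addr=0x119 blk=35 s=3: L1-HIT | VC [11, 43]
  [9] addr=0x94 blk=18 s=2: MISS | VC [11, 43]
  [10] addr=0x11b blk=35 s=3: L1-HIT | VC [11, 43]
  [11] addr=0x57 blk=10 s=2: MISS | VC [11, 43, 18]
  [12] addr=0x11c blk=35 s=3: L1-HIT | VC [11, 43, 18]
  [13] addr=0x57 blk=10 s=2: L1-HIT | VC [11, 43, 18]
  [14] addr=0x158 blk=43 s=3: VC-HIT | VC [11, 35, 18]

VC = [11, 35, 18]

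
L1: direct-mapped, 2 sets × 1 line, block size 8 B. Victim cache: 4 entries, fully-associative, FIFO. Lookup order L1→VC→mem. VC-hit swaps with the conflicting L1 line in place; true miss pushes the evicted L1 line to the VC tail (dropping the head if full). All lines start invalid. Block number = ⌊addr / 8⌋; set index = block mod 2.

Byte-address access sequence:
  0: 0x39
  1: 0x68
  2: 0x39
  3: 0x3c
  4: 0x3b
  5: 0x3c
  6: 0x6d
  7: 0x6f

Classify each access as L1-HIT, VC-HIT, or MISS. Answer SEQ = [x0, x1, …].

SEQ = [MISS, MISS, VC-HIT, L1-HIT, L1-HIT, L1-HIT, VC-HIT, L1-HIT]

0: 0x39 (blk 7, set 1) → MISS  vc=[]
1: 0x68 (blk 13, set 1) → MISS  vc=[7]
2: 0x39 (blk 7, set 1) → VC-HIT  vc=[13]
3: 0x3c (blk 7, set 1) → L1-HIT  vc=[13]
4: 0x3b (blk 7, set 1) → L1-HIT  vc=[13]
5: 0x3c (blk 7, set 1) → L1-HIT  vc=[13]
6: 0x6d (blk 13, set 1) → VC-HIT  vc=[7]
7: 0x6f (blk 13, set 1) → L1-HIT  vc=[7]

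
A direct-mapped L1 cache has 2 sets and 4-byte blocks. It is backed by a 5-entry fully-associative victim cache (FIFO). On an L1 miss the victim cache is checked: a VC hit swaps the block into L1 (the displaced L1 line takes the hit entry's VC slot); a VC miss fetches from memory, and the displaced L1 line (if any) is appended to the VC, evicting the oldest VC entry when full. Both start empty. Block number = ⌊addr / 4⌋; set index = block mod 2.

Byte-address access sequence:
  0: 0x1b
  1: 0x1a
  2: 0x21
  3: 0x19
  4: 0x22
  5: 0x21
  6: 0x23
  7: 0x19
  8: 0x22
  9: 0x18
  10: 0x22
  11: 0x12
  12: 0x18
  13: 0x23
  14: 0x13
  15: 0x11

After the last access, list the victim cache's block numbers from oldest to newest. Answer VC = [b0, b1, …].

0: 0x1b (blk 6, set 0) → MISS  vc=[]
1: 0x1a (blk 6, set 0) → L1-HIT  vc=[]
2: 0x21 (blk 8, set 0) → MISS  vc=[6]
3: 0x19 (blk 6, set 0) → VC-HIT  vc=[8]
4: 0x22 (blk 8, set 0) → VC-HIT  vc=[6]
5: 0x21 (blk 8, set 0) → L1-HIT  vc=[6]
6: 0x23 (blk 8, set 0) → L1-HIT  vc=[6]
7: 0x19 (blk 6, set 0) → VC-HIT  vc=[8]
8: 0x22 (blk 8, set 0) → VC-HIT  vc=[6]
9: 0x18 (blk 6, set 0) → VC-HIT  vc=[8]
10: 0x22 (blk 8, set 0) → VC-HIT  vc=[6]
11: 0x12 (blk 4, set 0) → MISS  vc=[6, 8]
12: 0x18 (blk 6, set 0) → VC-HIT  vc=[4, 8]
13: 0x23 (blk 8, set 0) → VC-HIT  vc=[4, 6]
14: 0x13 (blk 4, set 0) → VC-HIT  vc=[8, 6]
15: 0x11 (blk 4, set 0) → L1-HIT  vc=[8, 6]

VC = [8, 6]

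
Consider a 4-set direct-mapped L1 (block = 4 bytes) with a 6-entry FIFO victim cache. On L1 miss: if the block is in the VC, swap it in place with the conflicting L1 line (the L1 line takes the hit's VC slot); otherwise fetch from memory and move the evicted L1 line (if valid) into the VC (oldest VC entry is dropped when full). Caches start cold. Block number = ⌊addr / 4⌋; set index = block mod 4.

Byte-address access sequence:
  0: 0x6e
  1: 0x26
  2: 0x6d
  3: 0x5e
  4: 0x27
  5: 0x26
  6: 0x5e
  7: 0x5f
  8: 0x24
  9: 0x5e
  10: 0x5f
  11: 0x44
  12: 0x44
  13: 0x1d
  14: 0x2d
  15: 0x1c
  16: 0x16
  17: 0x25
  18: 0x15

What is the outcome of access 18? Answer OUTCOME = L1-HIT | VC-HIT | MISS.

  [0] addr=0x6e blk=27 s=3: MISS | VC []
  [1] addr=0x26 blk=9 s=1: MISS | VC []
  [2] addr=0x6d blk=27 s=3: L1-HIT | VC []
  [3] addr=0x5e blk=23 s=3: MISS | VC [27]
  [4] addr=0x27 blk=9 s=1: L1-HIT | VC [27]
  [5] addr=0x26 blk=9 s=1: L1-HIT | VC [27]
  [6] addr=0x5e blk=23 s=3: L1-HIT | VC [27]
  [7] addr=0x5f blk=23 s=3: L1-HIT | VC [27]
  [8] addr=0x24 blk=9 s=1: L1-HIT | VC [27]
  [9] addr=0x5e blk=23 s=3: L1-HIT | VC [27]
  [10] addr=0x5f blk=23 s=3: L1-HIT | VC [27]
  [11] addr=0x44 blk=17 s=1: MISS | VC [27, 9]
  [12] addr=0x44 blk=17 s=1: L1-HIT | VC [27, 9]
  [13] addr=0x1d blk=7 s=3: MISS | VC [27, 9, 23]
  [14] addr=0x2d blk=11 s=3: MISS | VC [27, 9, 23, 7]
  [15] addr=0x1c blk=7 s=3: VC-HIT | VC [27, 9, 23, 11]
  [16] addr=0x16 blk=5 s=1: MISS | VC [27, 9, 23, 11, 17]
  [17] addr=0x25 blk=9 s=1: VC-HIT | VC [27, 5, 23, 11, 17]
  [18] addr=0x15 blk=5 s=1: VC-HIT | VC [27, 9, 23, 11, 17]

OUTCOME = VC-HIT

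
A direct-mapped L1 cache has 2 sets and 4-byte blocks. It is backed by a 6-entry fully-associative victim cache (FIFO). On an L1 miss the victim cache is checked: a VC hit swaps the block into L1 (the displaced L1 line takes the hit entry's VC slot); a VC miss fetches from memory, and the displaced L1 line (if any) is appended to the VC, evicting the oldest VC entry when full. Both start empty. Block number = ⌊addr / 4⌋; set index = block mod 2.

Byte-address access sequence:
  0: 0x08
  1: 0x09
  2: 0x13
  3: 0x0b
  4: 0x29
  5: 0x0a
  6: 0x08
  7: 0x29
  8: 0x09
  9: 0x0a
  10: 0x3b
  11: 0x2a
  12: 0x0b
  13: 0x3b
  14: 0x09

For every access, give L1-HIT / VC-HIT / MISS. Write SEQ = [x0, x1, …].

0: 0x8 (blk 2, set 0) → MISS  vc=[]
1: 0x9 (blk 2, set 0) → L1-HIT  vc=[]
2: 0x13 (blk 4, set 0) → MISS  vc=[2]
3: 0xb (blk 2, set 0) → VC-HIT  vc=[4]
4: 0x29 (blk 10, set 0) → MISS  vc=[4, 2]
5: 0xa (blk 2, set 0) → VC-HIT  vc=[4, 10]
6: 0x8 (blk 2, set 0) → L1-HIT  vc=[4, 10]
7: 0x29 (blk 10, set 0) → VC-HIT  vc=[4, 2]
8: 0x9 (blk 2, set 0) → VC-HIT  vc=[4, 10]
9: 0xa (blk 2, set 0) → L1-HIT  vc=[4, 10]
10: 0x3b (blk 14, set 0) → MISS  vc=[4, 10, 2]
11: 0x2a (blk 10, set 0) → VC-HIT  vc=[4, 14, 2]
12: 0xb (blk 2, set 0) → VC-HIT  vc=[4, 14, 10]
13: 0x3b (blk 14, set 0) → VC-HIT  vc=[4, 2, 10]
14: 0x9 (blk 2, set 0) → VC-HIT  vc=[4, 14, 10]

SEQ = [MISS, L1-HIT, MISS, VC-HIT, MISS, VC-HIT, L1-HIT, VC-HIT, VC-HIT, L1-HIT, MISS, VC-HIT, VC-HIT, VC-HIT, VC-HIT]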